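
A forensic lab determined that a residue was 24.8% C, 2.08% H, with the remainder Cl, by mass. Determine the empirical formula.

CHCl

Assume 100 g: 24.8 g C, 2.08 g H, 73.12 g Cl.
Moles — C: 24.8 / 12.01 = 2.065 mol; H: 2.08 / 1.008 = 2.063 mol; Cl: 73.12 / 35.45 = 2.063 mol
Divide by the smallest (2.063 mol Cl): C 1.001, H 1.000, Cl 1.000
Ratio ≈ 1:1:1, so the empirical formula is CHCl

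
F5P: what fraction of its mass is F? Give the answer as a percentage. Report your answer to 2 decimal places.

75.41%

Molar mass = 5(19.00) + 1(30.97) = 125.970 g/mol
Mass of F per mole = 5 × 19.00 = 95.000 g
% F = 95.000 / 125.970 × 100 = 75.41%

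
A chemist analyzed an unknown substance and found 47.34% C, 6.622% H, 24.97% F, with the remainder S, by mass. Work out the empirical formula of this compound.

C6H10F2S

Assume 100 g: 47.34 g C, 6.622 g H, 24.97 g F, 21.068 g S.
n(C) = 47.34/12.01 = 3.942, n(H) = 6.622/1.008 = 6.569, n(F) = 24.97/19.00 = 1.314, n(S) = 21.068/32.07 = 0.6569
Divide by the smallest (0.6569 mol S): C 6.000, H 10.000, F 2.001, S 1.000
→ C6H10F2S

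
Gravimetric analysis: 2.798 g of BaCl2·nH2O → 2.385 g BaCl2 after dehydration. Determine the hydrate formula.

BaCl2·2H2O

Mass of water lost = 2.798 − 2.385 = 0.413 g → 0.413 / 18.02 = 0.02292 mol H2O
Molar mass of BaCl2 = 208.23 g/mol → mol BaCl2 = 2.385 / 208.23 = 0.01145
n = 0.02292 / 0.01145 = 2.00 ≈ 2 → BaCl2·2H2O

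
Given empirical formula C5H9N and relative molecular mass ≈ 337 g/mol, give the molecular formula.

Empirical-formula mass = 83.13 g/mol
n = 337 / 83.13 = 4.05 ≈ 4
Molecular formula = (C5H9N)4 = C20H36N4

C20H36N4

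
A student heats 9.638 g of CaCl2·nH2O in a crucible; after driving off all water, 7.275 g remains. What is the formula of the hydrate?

CaCl2·2H2O

Mass of water lost = 9.638 − 7.275 = 2.363 g → 2.363 / 18.02 = 0.1311 mol H2O
Molar mass of CaCl2 = 110.98 g/mol → mol CaCl2 = 7.275 / 110.98 = 0.06555
n = 0.1311 / 0.06555 = 2.00 ≈ 2 → CaCl2·2H2O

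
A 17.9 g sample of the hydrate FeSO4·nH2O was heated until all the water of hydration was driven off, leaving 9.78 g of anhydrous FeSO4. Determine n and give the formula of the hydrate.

Mass of water lost = 17.9 − 9.78 = 8.12 g → 8.12 / 18.02 = 0.4506 mol H2O
Molar mass of FeSO4 = 151.92 g/mol → mol FeSO4 = 9.78 / 151.92 = 0.06438
n = 0.4506 / 0.06438 = 7.00 ≈ 7 → FeSO4·7H2O

FeSO4·7H2O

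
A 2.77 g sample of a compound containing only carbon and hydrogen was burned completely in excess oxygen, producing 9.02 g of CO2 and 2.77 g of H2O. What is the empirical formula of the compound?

C2H3

mol C = 9.02 / 44.01 = 0.2050; mass C = 0.2050 × 12.01 = 2.461 g
mol H = 2 × (2.77 / 18.02) = 0.3074; mass H = 0.3074 × 1.008 = 0.3099 g
Smallest is C at 0.205 mol; normalising gives C 1.000, H 1.500
Scaling by 2: C 2.00, H 3.00 → C2H3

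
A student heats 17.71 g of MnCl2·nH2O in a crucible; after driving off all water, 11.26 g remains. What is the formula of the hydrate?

Mass of water lost = 17.71 − 11.26 = 6.45 g → 6.45 / 18.02 = 0.3579 mol H2O
Molar mass of MnCl2 = 125.84 g/mol → mol MnCl2 = 11.26 / 125.84 = 0.08948
n = 0.3579 / 0.08948 = 4.00 ≈ 4 → MnCl2·4H2O

MnCl2·4H2O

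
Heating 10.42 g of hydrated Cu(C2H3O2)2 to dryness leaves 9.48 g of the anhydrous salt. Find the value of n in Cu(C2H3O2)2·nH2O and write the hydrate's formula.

Mass of water lost = 10.42 − 9.48 = 0.94 g → 0.94 / 18.02 = 0.05216 mol H2O
Molar mass of Cu(C2H3O2)2 = 181.64 g/mol → mol Cu(C2H3O2)2 = 9.48 / 181.64 = 0.05219
n = 0.05216 / 0.05219 = 1.00 ≈ 1 → Cu(C2H3O2)2·H2O

Cu(C2H3O2)2·H2O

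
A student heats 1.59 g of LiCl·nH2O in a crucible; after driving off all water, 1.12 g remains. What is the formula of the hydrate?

LiCl·H2O

Mass of water lost = 1.59 − 1.12 = 0.47 g → 0.47 / 18.02 = 0.02608 mol H2O
Molar mass of LiCl = 42.39 g/mol → mol LiCl = 1.12 / 42.39 = 0.02642
n = 0.02608 / 0.02642 = 0.99 ≈ 1 → LiCl·H2O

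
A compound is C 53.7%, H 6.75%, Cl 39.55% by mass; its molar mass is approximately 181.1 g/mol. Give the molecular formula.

Assume 100 g: 53.7 g C, 6.75 g H, 39.55 g Cl.
Moles — C: 53.7 / 12.01 = 4.471 mol; H: 6.75 / 1.008 = 6.696 mol; Cl: 39.55 / 35.45 = 1.116 mol
Ratios (÷ 1.116): C 4.008, H 6.002, Cl 1.000
≈ 4:6:1 → C4H6Cl
Empirical-formula mass = 89.54 g/mol
n = 181.1 / 89.54 = 2.02 ≈ 2
Molecular formula = (C4H6Cl)×2 = C8H12Cl2

C8H12Cl2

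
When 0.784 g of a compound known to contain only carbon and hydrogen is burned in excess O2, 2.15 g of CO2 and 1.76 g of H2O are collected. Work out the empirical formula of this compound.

CH4

mol C = 2.15 / 44.01 = 0.04885; mass C = 0.04885 × 12.01 = 0.5867 g
mol H = 2 × (1.76 / 18.02) = 0.1953; mass H = 0.1953 × 1.008 = 0.1969 g
Ratios (÷ 0.04885): C 1.000, H 3.999
Ratio ≈ 1:4, so the empirical formula is CH4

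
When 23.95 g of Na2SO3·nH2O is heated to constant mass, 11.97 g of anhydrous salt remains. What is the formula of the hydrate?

Na2SO3·7H2O

Mass of water lost = 23.95 − 11.97 = 11.98 g → 11.98 / 18.02 = 0.6648 mol H2O
Molar mass of Na2SO3 = 126.05 g/mol → mol Na2SO3 = 11.97 / 126.05 = 0.09496
n = 0.6648 / 0.09496 = 7.00 ≈ 7 → Na2SO3·7H2O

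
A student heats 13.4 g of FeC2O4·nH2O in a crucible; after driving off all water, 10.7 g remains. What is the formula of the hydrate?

FeC2O4·2H2O

Mass of water lost = 13.4 − 10.7 = 2.7 g → 2.7 / 18.02 = 0.1498 mol H2O
Molar mass of FeC2O4 = 143.87 g/mol → mol FeC2O4 = 10.7 / 143.87 = 0.07437
n = 0.1498 / 0.07437 = 2.01 ≈ 2 → FeC2O4·2H2O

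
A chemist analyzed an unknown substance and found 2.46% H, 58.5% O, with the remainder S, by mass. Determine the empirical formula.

Assume 100 g: 2.46 g H, 58.5 g O, 39.04 g S.
Moles — H: 2.46 / 1.008 = 2.44 mol; O: 58.5 / 16.00 = 3.656 mol; S: 39.04 / 32.07 = 1.217 mol
Smallest is S at 1.217 mol; normalising gives H 2.005, O 3.003, S 1.000
→ H2O3S

H2O3S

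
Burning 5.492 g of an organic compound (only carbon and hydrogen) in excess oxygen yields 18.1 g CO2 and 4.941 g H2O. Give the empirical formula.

C3H4

mol C = 18.1 / 44.01 = 0.4113; mass C = 0.4113 × 12.01 = 4.939 g
mol H = 2 × (4.941 / 18.02) = 0.5484; mass H = 0.5484 × 1.008 = 0.5528 g
Smallest is C at 0.4113 mol; normalising gives C 1.000, H 1.333
Multiply by 3: C 3.00, H 4.00 → C3H4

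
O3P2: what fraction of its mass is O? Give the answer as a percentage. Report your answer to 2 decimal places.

43.66%

Molar mass = 3(16.00) + 2(30.97) = 109.940 g/mol
Mass of O per mole = 3 × 16.00 = 48.000 g
% O = 48.000 / 109.940 × 100 = 43.66%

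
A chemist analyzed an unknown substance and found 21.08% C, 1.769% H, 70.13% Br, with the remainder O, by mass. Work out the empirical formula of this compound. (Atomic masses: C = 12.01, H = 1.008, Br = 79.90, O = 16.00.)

Assume 100 g: 21.08 g C, 1.769 g H, 70.13 g Br, 7.021 g O.
n(C) = 21.08/12.01 = 1.755, n(H) = 1.769/1.008 = 1.755, n(Br) = 70.13/79.90 = 0.8777, n(O) = 7.021/16.00 = 0.4388
Divide by the smallest (0.4388 mol O): C 4.000, H 3.999, Br 2.000, O 1.000
≈ 4:4:2:1 → C4H4Br2O

C4H4Br2O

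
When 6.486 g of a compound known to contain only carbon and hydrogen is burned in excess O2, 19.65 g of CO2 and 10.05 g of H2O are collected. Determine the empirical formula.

C2H5

mol C = 19.65 / 44.01 = 0.4465; mass C = 0.4465 × 12.01 = 5.362 g
mol H = 2 × (10.05 / 18.02) = 1.115; mass H = 1.115 × 1.008 = 1.124 g
Ratios (÷ 0.4465): C 1.000, H 2.498
Scaling by 2: C 2.00, H 5.00 → C2H5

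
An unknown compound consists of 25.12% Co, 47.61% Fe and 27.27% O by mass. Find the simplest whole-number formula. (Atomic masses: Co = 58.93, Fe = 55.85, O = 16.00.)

Assume 100 g: 25.12 g Co, 47.61 g Fe, 27.27 g O.
Co: 25.12 g ÷ 58.93 g/mol = 0.4263 mol
Fe: 47.61 g ÷ 55.85 g/mol = 0.8525 mol
O: 27.27 g ÷ 16.00 g/mol = 1.704 mol
Divide by the smallest (0.4263 mol Co): Co 1.000, Fe 2.000, O 3.998
≈ 1:2:4 → CoFe2O4

CoFe2O4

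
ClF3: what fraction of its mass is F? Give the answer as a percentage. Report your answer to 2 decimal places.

61.65%

Molar mass = 1(35.45) + 3(19.00) = 92.450 g/mol
Mass of F per mole = 3 × 19.00 = 57.000 g
% F = 57.000 / 92.450 × 100 = 61.65%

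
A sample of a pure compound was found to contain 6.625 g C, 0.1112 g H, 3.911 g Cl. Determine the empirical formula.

C5HCl

n(C) = 6.625/12.01 = 0.5516, n(H) = 0.1112/1.008 = 0.1103, n(Cl) = 3.911/35.45 = 0.1103
Ratios (÷ 0.1103): C 5.000, H 1.000, Cl 1.000
Ratio ≈ 5:1:1, so the empirical formula is C5HCl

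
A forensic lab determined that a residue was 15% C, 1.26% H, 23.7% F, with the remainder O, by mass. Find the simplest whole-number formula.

Assume 100 g: 15 g C, 1.26 g H, 23.7 g F, 60.04 g O.
n(C) = 15/12.01 = 1.249, n(H) = 1.26/1.008 = 1.25, n(F) = 23.7/19.00 = 1.247, n(O) = 60.04/16.00 = 3.752
Divide by the smallest (1.247 mol F): C 1.001, H 1.002, F 1.000, O 3.008
≈ 1:1:1:3 → CHFO3

CHFO3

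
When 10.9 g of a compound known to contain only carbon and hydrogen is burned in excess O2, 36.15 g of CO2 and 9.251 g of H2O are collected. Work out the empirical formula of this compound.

mol C = 36.15 / 44.01 = 0.8214; mass C = 0.8214 × 12.01 = 9.865 g
mol H = 2 × (9.251 / 18.02) = 1.027; mass H = 1.027 × 1.008 = 1.035 g
Smallest is C at 0.8214 mol; normalising gives C 1.000, H 1.250
Multiply by 4: C 4.00, H 5.00 → C4H5

C4H5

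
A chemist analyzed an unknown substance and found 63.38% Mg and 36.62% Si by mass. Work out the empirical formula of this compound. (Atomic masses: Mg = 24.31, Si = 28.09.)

Assume 100 g: 63.38 g Mg, 36.62 g Si.
n(Mg) = 63.38/24.31 = 2.607, n(Si) = 36.62/28.09 = 1.304
Divide by the smallest (1.304 mol Si): Mg 2.000, Si 1.000
Ratio ≈ 2:1, so the empirical formula is Mg2Si

Mg2Si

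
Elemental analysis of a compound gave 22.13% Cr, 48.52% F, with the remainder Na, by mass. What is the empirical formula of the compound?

CrF6Na3

Assume 100 g: 22.13 g Cr, 48.52 g F, 29.35 g Na.
n(Cr) = 22.13/52.00 = 0.4256, n(F) = 48.52/19.00 = 2.554, n(Na) = 29.35/22.99 = 1.277
Smallest is Cr at 0.4256 mol; normalising gives Cr 1.000, F 6.001, Na 3.000
Ratio ≈ 1:6:3, so the empirical formula is CrF6Na3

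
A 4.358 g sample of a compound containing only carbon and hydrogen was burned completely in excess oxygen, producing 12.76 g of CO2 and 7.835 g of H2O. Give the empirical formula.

CH3

mol C = 12.76 / 44.01 = 0.2899; mass C = 0.2899 × 12.01 = 3.482 g
mol H = 2 × (7.835 / 18.02) = 0.8696; mass H = 0.8696 × 1.008 = 0.8765 g
Ratios (÷ 0.2899): C 1.000, H 2.999
→ CH3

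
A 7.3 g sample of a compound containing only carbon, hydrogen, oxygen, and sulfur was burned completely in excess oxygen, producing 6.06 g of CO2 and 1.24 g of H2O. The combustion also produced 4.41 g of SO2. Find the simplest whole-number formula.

mol C = 6.06 / 44.01 = 0.1377; mass C = 0.1377 × 12.01 = 1.654 g
mol H = 2 × (1.24 / 18.02) = 0.1376; mass H = 0.1376 × 1.008 = 0.1387 g
mol S = 4.41 / 64.07 = 0.06883; mass S = 2.207 g
mass O = 7.3 − (4.000) = 3.300 g → mol O = 0.2063
Divide by the smallest (0.06883 mol S): C 2.000, H 1.999, O 2.997, S 1.000
≈ 2:2:3:1 → C2H2O3S

C2H2O3S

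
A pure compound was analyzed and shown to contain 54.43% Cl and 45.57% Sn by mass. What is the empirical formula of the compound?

Assume 100 g: 54.43 g Cl, 45.57 g Sn.
Moles — Cl: 54.43 / 35.45 = 1.535 mol; Sn: 45.57 / 118.71 = 0.3839 mol
Divide by the smallest (0.3839 mol Sn): Cl 4.000, Sn 1.000
Ratio ≈ 4:1, so the empirical formula is Cl4Sn

Cl4Sn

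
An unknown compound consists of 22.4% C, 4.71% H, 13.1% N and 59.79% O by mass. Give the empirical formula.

C2H5NO4

Assume 100 g: 22.4 g C, 4.71 g H, 13.1 g N, 59.79 g O.
n(C) = 22.4/12.01 = 1.865, n(H) = 4.71/1.008 = 4.673, n(N) = 13.1/14.01 = 0.935, n(O) = 59.79/16.00 = 3.737
Ratios (÷ 0.935): C 1.995, H 4.997, N 1.000, O 3.996
≈ 2:5:1:4 → C2H5NO4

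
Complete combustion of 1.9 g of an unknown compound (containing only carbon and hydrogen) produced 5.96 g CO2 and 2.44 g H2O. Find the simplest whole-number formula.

CH2

mol C = 5.96 / 44.01 = 0.1354; mass C = 0.1354 × 12.01 = 1.626 g
mol H = 2 × (2.44 / 18.02) = 0.2708; mass H = 0.2708 × 1.008 = 0.2730 g
Smallest is C at 0.1354 mol; normalising gives C 1.000, H 2.000
→ CH2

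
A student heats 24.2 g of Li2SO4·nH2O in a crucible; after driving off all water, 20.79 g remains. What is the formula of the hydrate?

Li2SO4·H2O

Mass of water lost = 24.2 − 20.79 = 3.41 g → 3.41 / 18.02 = 0.1892 mol H2O
Molar mass of Li2SO4 = 109.95 g/mol → mol Li2SO4 = 20.79 / 109.95 = 0.1891
n = 0.1892 / 0.1891 = 1.00 ≈ 1 → Li2SO4·H2O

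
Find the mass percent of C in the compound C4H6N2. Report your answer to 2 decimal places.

58.51%

Molar mass = 4(12.01) + 6(1.008) + 2(14.01) = 82.108 g/mol
Mass of C per mole = 4 × 12.01 = 48.040 g
% C = 48.040 / 82.108 × 100 = 58.51%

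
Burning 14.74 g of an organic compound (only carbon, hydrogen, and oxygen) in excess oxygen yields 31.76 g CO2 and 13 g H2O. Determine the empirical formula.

C5H10O2

mol C = 31.76 / 44.01 = 0.7217; mass C = 0.7217 × 12.01 = 8.667 g
mol H = 2 × (13 / 18.02) = 1.443; mass H = 1.443 × 1.008 = 1.454 g
mass O = 14.74 − (10.12) = 4.619 g → mol O = 0.2887
Divide by the smallest (0.2887 mol O): C 2.500, H 4.998, O 1.000
Multiply by 2: C 5.00, H 10.00, O 2.00 → C5H10O2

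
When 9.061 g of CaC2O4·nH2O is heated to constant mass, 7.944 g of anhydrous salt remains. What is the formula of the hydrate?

CaC2O4·H2O

Mass of water lost = 9.061 − 7.944 = 1.117 g → 1.117 / 18.02 = 0.06199 mol H2O
Molar mass of CaC2O4 = 128.10 g/mol → mol CaC2O4 = 7.944 / 128.10 = 0.06201
n = 0.06199 / 0.06201 = 1.00 ≈ 1 → CaC2O4·H2O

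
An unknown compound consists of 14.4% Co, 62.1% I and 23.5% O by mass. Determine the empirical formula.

Assume 100 g: 14.4 g Co, 62.1 g I, 23.5 g O.
Co: 14.4 g ÷ 58.93 g/mol = 0.2444 mol
I: 62.1 g ÷ 126.90 g/mol = 0.4894 mol
O: 23.5 g ÷ 16.00 g/mol = 1.469 mol
Divide by the smallest (0.2444 mol Co): Co 1.000, I 2.003, O 6.011
≈ 1:2:6 → CoI2O6

CoI2O6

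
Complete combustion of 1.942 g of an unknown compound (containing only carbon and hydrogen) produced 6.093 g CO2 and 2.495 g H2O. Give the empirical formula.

CH2

mol C = 6.093 / 44.01 = 0.1384; mass C = 0.1384 × 12.01 = 1.663 g
mol H = 2 × (2.495 / 18.02) = 0.2769; mass H = 0.2769 × 1.008 = 0.2791 g
Smallest is C at 0.1384 mol; normalising gives C 1.000, H 2.000
≈ 1:2 → CH2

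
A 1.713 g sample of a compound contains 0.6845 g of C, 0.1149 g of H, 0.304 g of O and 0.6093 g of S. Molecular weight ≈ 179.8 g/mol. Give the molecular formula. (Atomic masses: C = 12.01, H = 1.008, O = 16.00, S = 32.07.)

C: 0.6845 g ÷ 12.01 g/mol = 0.05699 mol
H: 0.1149 g ÷ 1.008 g/mol = 0.114 mol
O: 0.304 g ÷ 16.00 g/mol = 0.019 mol
S: 0.6093 g ÷ 32.07 g/mol = 0.019 mol
Divide by the smallest (0.019 mol S): C 3.000, H 6.000, O 1.000, S 1.000
≈ 3:6:1:1 → C3H6OS
Empirical-formula mass = 90.15 g/mol
n = 179.8 / 90.15 = 1.99 ≈ 2
Molecular formula = (C3H6OS)×2 = C6H12O2S2

C6H12O2S2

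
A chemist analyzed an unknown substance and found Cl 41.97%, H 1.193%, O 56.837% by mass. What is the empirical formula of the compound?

ClHO3

Assume 100 g: 41.97 g Cl, 1.193 g H, 56.837 g O.
n(Cl) = 41.97/35.45 = 1.184, n(H) = 1.193/1.008 = 1.184, n(O) = 56.837/16.00 = 3.552
Divide by the smallest (1.184 mol H): Cl 1.000, H 1.000, O 3.001
≈ 1:1:3 → ClHO3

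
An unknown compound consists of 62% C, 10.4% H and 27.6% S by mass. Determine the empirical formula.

Assume 100 g: 62 g C, 10.4 g H, 27.6 g S.
Moles — C: 62 / 12.01 = 5.162 mol; H: 10.4 / 1.008 = 10.32 mol; S: 27.6 / 32.07 = 0.8606 mol
Smallest is S at 0.8606 mol; normalising gives C 5.998, H 11.988, S 1.000
→ C6H12S

C6H12S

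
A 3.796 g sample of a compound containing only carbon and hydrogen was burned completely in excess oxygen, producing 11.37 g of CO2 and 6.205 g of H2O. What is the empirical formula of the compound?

C3H8

mol C = 11.37 / 44.01 = 0.2584; mass C = 0.2584 × 12.01 = 3.103 g
mol H = 2 × (6.205 / 18.02) = 0.6887; mass H = 0.6887 × 1.008 = 0.6942 g
Smallest is C at 0.2584 mol; normalising gives C 1.000, H 2.666
×3: C 3.00, H 8.00 → C3H8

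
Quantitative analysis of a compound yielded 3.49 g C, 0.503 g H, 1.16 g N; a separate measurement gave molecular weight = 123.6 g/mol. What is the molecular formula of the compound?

C7H12N2

C: 3.49 g ÷ 12.01 g/mol = 0.2906 mol
H: 0.503 g ÷ 1.008 g/mol = 0.499 mol
N: 1.16 g ÷ 14.01 g/mol = 0.0828 mol
Ratios (÷ 0.0828): C 3.510, H 6.027, N 1.000
×2: C 7.02, H 12.05, N 2.00 → C7H12N2
Empirical-formula mass = 124.19 g/mol
n = 123.6 / 124.19 = 1.00 ≈ 1
Molecular formula = empirical formula = C7H12N2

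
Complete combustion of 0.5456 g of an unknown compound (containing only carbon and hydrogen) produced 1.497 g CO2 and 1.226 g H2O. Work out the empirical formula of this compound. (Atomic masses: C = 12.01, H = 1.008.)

mol C = 1.497 / 44.01 = 0.03401; mass C = 0.03401 × 12.01 = 0.4085 g
mol H = 2 × (1.226 / 18.02) = 0.1361; mass H = 0.1361 × 1.008 = 0.1372 g
Smallest is C at 0.03401 mol; normalising gives C 1.000, H 4.000
Ratio ≈ 1:4, so the empirical formula is CH4

CH4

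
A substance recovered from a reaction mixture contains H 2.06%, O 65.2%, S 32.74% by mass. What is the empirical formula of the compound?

Assume 100 g: 2.06 g H, 65.2 g O, 32.74 g S.
Moles — H: 2.06 / 1.008 = 2.044 mol; O: 65.2 / 16.00 = 4.075 mol; S: 32.74 / 32.07 = 1.021 mol
Ratios (÷ 1.021): H 2.002, O 3.992, S 1.000
Ratio ≈ 2:4:1, so the empirical formula is H2O4S

H2O4S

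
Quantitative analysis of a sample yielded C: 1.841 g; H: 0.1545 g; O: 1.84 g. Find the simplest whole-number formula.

C4H4O3

Moles — C: 1.841 / 12.01 = 0.1533 mol; H: 0.1545 / 1.008 = 0.1533 mol; O: 1.84 / 16.00 = 0.115 mol
Ratios (÷ 0.115): C 1.333, H 1.333, O 1.000
×3: C 4.00, H 4.00, O 3.00 → C4H4O3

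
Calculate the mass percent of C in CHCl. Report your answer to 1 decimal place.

24.8%

Molar mass = 1(12.01) + 1(1.008) + 1(35.45) = 48.468 g/mol
Mass of C per mole = 1 × 12.01 = 12.010 g
% C = 12.010 / 48.468 × 100 = 24.8%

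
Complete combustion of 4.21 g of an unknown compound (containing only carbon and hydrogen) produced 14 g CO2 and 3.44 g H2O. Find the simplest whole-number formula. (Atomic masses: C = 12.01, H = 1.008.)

C5H6

mol C = 14 / 44.01 = 0.3181; mass C = 0.3181 × 12.01 = 3.820 g
mol H = 2 × (3.44 / 18.02) = 0.3818; mass H = 0.3818 × 1.008 = 0.3849 g
Smallest is C at 0.3181 mol; normalising gives C 1.000, H 1.200
Multiply by 5: C 5.00, H 6.00 → C5H6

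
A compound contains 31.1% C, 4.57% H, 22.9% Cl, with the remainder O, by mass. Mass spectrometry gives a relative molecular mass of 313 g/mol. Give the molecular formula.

Assume 100 g: 31.1 g C, 4.57 g H, 22.9 g Cl, 41.43 g O.
Moles — C: 31.1 / 12.01 = 2.59 mol; H: 4.57 / 1.008 = 4.534 mol; Cl: 22.9 / 35.45 = 0.646 mol; O: 41.43 / 16.00 = 2.589 mol
Smallest is Cl at 0.646 mol; normalising gives C 4.009, H 7.018, Cl 1.000, O 4.008
→ C4H7ClO4
Empirical-formula mass = 154.55 g/mol
n = 313 / 154.55 = 2.03 ≈ 2
Molecular formula = (C4H7ClO4)×2 = C8H14Cl2O8

C8H14Cl2O8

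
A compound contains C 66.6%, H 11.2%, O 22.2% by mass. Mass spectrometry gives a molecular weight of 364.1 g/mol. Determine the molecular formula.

Assume 100 g: 66.6 g C, 11.2 g H, 22.2 g O.
n(C) = 66.6/12.01 = 5.545, n(H) = 11.2/1.008 = 11.11, n(O) = 22.2/16.00 = 1.387
Ratios (÷ 1.387): C 3.997, H 8.008, O 1.000
Ratio ≈ 4:8:1, so the empirical formula is C4H8O
Empirical-formula mass = 72.10 g/mol
n = 364.1 / 72.10 = 5.05 ≈ 5
Molecular formula = (C4H8O)×5 = C20H40O5

C20H40O5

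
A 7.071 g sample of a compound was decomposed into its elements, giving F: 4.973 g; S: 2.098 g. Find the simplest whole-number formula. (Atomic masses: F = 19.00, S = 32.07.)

F: 4.973 g ÷ 19.00 g/mol = 0.2617 mol
S: 2.098 g ÷ 32.07 g/mol = 0.06542 mol
Smallest is S at 0.06542 mol; normalising gives F 4.001, S 1.000
→ F4S

F4S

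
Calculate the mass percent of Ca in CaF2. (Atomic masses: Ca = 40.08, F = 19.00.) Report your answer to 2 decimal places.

Molar mass = 1(40.08) + 2(19.00) = 78.080 g/mol
Mass of Ca per mole = 1 × 40.08 = 40.080 g
% Ca = 40.080 / 78.080 × 100 = 51.33%

51.33%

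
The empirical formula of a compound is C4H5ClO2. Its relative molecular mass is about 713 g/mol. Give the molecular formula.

Empirical-formula mass = 120.53 g/mol
n = 713 / 120.53 = 5.92 ≈ 6
Molecular formula = (C4H5ClO2)6 = C24H30Cl6O12

C24H30Cl6O12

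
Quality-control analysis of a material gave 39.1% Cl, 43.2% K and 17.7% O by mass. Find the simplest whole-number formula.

ClKO

Assume 100 g: 39.1 g Cl, 43.2 g K, 17.7 g O.
Moles — Cl: 39.1 / 35.45 = 1.103 mol; K: 43.2 / 39.10 = 1.105 mol; O: 17.7 / 16.00 = 1.106 mol
Divide by the smallest (1.103 mol Cl): Cl 1.000, K 1.002, O 1.003
≈ 1:1:1 → ClKO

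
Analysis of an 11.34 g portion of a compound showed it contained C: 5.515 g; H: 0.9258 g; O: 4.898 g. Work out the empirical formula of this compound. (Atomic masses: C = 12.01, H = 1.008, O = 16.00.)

Moles — C: 5.515 / 12.01 = 0.4592 mol; H: 0.9258 / 1.008 = 0.9185 mol; O: 4.898 / 16.00 = 0.3061 mol
Ratios (÷ 0.3061): C 1.500, H 3.000, O 1.000
Scaling by 2: C 3.00, H 6.00, O 2.00 → C3H6O2

C3H6O2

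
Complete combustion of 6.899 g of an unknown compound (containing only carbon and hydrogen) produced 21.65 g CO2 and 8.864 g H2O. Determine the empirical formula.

CH2

mol C = 21.65 / 44.01 = 0.4919; mass C = 0.4919 × 12.01 = 5.908 g
mol H = 2 × (8.864 / 18.02) = 0.9838; mass H = 0.9838 × 1.008 = 0.9917 g
Ratios (÷ 0.4919): C 1.000, H 2.000
≈ 1:2 → CH2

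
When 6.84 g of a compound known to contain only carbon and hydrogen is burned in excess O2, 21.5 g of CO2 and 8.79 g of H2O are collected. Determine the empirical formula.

CH2

mol C = 21.5 / 44.01 = 0.4885; mass C = 0.4885 × 12.01 = 5.867 g
mol H = 2 × (8.79 / 18.02) = 0.9756; mass H = 0.9756 × 1.008 = 0.9834 g
Ratios (÷ 0.4885): C 1.000, H 1.997
→ CH2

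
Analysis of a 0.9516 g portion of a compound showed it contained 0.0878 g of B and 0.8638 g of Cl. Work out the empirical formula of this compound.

BCl3

Moles — B: 0.0878 / 10.81 = 0.008122 mol; Cl: 0.8638 / 35.45 = 0.02437 mol
Divide by the smallest (0.008122 mol B): B 1.000, Cl 3.000
≈ 1:3 → BCl3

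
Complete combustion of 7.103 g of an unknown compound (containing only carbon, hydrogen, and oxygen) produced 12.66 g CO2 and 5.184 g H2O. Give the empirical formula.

mol C = 12.66 / 44.01 = 0.2877; mass C = 0.2877 × 12.01 = 3.455 g
mol H = 2 × (5.184 / 18.02) = 0.5754; mass H = 0.5754 × 1.008 = 0.5800 g
mass O = 7.103 − (4.035) = 3.068 g → mol O = 0.1918
Divide by the smallest (0.1918 mol O): C 1.500, H 3.000, O 1.000
Scaling by 2: C 3.00, H 6.00, O 2.00 → C3H6O2

C3H6O2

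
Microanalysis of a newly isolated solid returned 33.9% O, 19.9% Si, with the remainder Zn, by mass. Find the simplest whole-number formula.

Assume 100 g: 33.9 g O, 19.9 g Si, 46.2 g Zn.
Moles — O: 33.9 / 16.00 = 2.119 mol; Si: 19.9 / 28.09 = 0.7084 mol; Zn: 46.2 / 65.38 = 0.7066 mol
Divide by the smallest (0.7066 mol Zn): O 2.998, Si 1.003, Zn 1.000
→ O3SiZn

O3SiZn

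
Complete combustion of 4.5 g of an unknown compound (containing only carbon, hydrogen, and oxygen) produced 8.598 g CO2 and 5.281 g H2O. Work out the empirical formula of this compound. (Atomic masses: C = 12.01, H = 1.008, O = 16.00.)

C2H6O

mol C = 8.598 / 44.01 = 0.1954; mass C = 0.1954 × 12.01 = 2.346 g
mol H = 2 × (5.281 / 18.02) = 0.5861; mass H = 0.5861 × 1.008 = 0.5908 g
mass O = 4.5 − (2.937) = 1.563 g → mol O = 0.09768
Divide by the smallest (0.09768 mol O): C 2.000, H 6.001, O 1.000
→ C2H6O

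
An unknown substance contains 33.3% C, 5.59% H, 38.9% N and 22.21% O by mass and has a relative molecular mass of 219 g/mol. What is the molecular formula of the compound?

C6H12N6O3

Assume 100 g: 33.3 g C, 5.59 g H, 38.9 g N, 22.21 g O.
n(C) = 33.3/12.01 = 2.773, n(H) = 5.59/1.008 = 5.546, n(N) = 38.9/14.01 = 2.777, n(O) = 22.21/16.00 = 1.388
Ratios (÷ 1.388): C 1.997, H 3.995, N 2.000, O 1.000
Ratio ≈ 2:4:2:1, so the empirical formula is C2H4N2O
Empirical-formula mass = 72.07 g/mol
n = 219 / 72.07 = 3.04 ≈ 3
Molecular formula = (C2H4N2O)×3 = C6H12N6O3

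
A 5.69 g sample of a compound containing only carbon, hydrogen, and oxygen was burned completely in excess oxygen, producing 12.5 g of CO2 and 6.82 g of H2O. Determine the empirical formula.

C3H8O

mol C = 12.5 / 44.01 = 0.2840; mass C = 0.2840 × 12.01 = 3.411 g
mol H = 2 × (6.82 / 18.02) = 0.7569; mass H = 0.7569 × 1.008 = 0.7630 g
mass O = 5.69 − (4.174) = 1.516 g → mol O = 0.09474
Divide by the smallest (0.09474 mol O): C 2.998, H 7.990, O 1.000
Ratio ≈ 3:8:1, so the empirical formula is C3H8O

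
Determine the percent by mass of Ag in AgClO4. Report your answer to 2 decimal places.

Molar mass = 1(107.87) + 1(35.45) + 4(16.00) = 207.320 g/mol
Mass of Ag per mole = 1 × 107.87 = 107.870 g
% Ag = 107.870 / 207.320 × 100 = 52.03%

52.03%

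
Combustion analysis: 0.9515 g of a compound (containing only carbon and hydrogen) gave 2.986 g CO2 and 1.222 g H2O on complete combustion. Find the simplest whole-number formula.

CH2

mol C = 2.986 / 44.01 = 0.06785; mass C = 0.06785 × 12.01 = 0.8149 g
mol H = 2 × (1.222 / 18.02) = 0.1356; mass H = 0.1356 × 1.008 = 0.1367 g
Ratios (÷ 0.06785): C 1.000, H 1.999
≈ 1:2 → CH2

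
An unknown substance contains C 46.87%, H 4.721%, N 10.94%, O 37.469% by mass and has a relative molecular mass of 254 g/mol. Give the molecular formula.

Assume 100 g: 46.87 g C, 4.721 g H, 10.94 g N, 37.469 g O.
n(C) = 46.87/12.01 = 3.903, n(H) = 4.721/1.008 = 4.684, n(N) = 10.94/14.01 = 0.7809, n(O) = 37.469/16.00 = 2.342
Ratios (÷ 0.7809): C 4.998, H 5.998, N 1.000, O 2.999
→ C5H6NO3
Empirical-formula mass = 128.11 g/mol
n = 254 / 128.11 = 1.98 ≈ 2
Molecular formula = (C5H6NO3)×2 = C10H12N2O6

C10H12N2O6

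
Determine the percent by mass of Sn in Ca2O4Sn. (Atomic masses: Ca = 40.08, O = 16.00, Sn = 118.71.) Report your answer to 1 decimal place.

45.2%

Molar mass = 2(40.08) + 4(16.00) + 1(118.71) = 262.870 g/mol
Mass of Sn per mole = 1 × 118.71 = 118.710 g
% Sn = 118.710 / 262.870 × 100 = 45.2%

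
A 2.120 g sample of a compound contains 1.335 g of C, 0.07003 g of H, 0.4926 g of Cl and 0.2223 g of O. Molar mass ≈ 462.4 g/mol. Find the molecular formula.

n(C) = 1.335/12.01 = 0.1112, n(H) = 0.07003/1.008 = 0.06947, n(Cl) = 0.4926/35.45 = 0.0139, n(O) = 0.2223/16.00 = 0.01389
Smallest is O at 0.01389 mol; normalising gives C 8.001, H 5.000, Cl 1.000, O 1.000
Ratio ≈ 8:5:1:1, so the empirical formula is C8H5ClO
Empirical-formula mass = 152.57 g/mol
n = 462.4 / 152.57 = 3.03 ≈ 3
Molecular formula = (C8H5ClO)×3 = C24H15Cl3O3

C24H15Cl3O3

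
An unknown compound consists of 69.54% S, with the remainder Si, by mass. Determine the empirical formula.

Assume 100 g: 69.54 g S, 30.46 g Si.
n(S) = 69.54/32.07 = 2.168, n(Si) = 30.46/28.09 = 1.084
Divide by the smallest (1.084 mol Si): S 2.000, Si 1.000
≈ 2:1 → S2Si

S2Si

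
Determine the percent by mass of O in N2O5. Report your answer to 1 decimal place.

74.1%

Molar mass = 2(14.01) + 5(16.00) = 108.020 g/mol
Mass of O per mole = 5 × 16.00 = 80.000 g
% O = 80.000 / 108.020 × 100 = 74.1%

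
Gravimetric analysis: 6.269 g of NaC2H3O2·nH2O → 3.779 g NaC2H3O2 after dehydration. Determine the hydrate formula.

Mass of water lost = 6.269 − 3.779 = 2.49 g → 2.49 / 18.02 = 0.1382 mol H2O
Molar mass of NaC2H3O2 = 82.03 g/mol → mol NaC2H3O2 = 3.779 / 82.03 = 0.04607
n = 0.1382 / 0.04607 = 3.00 ≈ 3 → NaC2H3O2·3H2O

NaC2H3O2·3H2O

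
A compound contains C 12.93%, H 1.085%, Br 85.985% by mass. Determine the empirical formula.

Assume 100 g: 12.93 g C, 1.085 g H, 85.985 g Br.
Moles — C: 12.93 / 12.01 = 1.077 mol; H: 1.085 / 1.008 = 1.076 mol; Br: 85.985 / 79.90 = 1.076 mol
Smallest is Br at 1.076 mol; normalising gives C 1.000, H 1.000, Br 1.000
≈ 1:1:1 → CHBr

CHBr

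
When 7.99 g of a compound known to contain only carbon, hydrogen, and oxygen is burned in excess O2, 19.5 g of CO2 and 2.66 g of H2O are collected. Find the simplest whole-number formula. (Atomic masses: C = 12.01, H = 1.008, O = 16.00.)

mol C = 19.5 / 44.01 = 0.4431; mass C = 0.4431 × 12.01 = 5.321 g
mol H = 2 × (2.66 / 18.02) = 0.2952; mass H = 0.2952 × 1.008 = 0.2976 g
mass O = 7.99 − (5.619) = 2.371 g → mol O = 0.1482
Smallest is O at 0.1482 mol; normalising gives C 2.990, H 1.992, O 1.000
≈ 3:2:1 → C3H2O

C3H2O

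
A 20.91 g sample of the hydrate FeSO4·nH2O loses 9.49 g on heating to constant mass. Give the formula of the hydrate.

Mass of anhydrous FeSO4 = 20.91 − 9.49 = 11.42 g
mol H2O = 9.49 / 18.02 = 0.5266
Molar mass of FeSO4 = 151.92 g/mol → mol FeSO4 = 11.42 / 151.92 = 0.07517
n = 0.5266 / 0.07517 = 7.01 ≈ 7 → FeSO4·7H2O

FeSO4·7H2O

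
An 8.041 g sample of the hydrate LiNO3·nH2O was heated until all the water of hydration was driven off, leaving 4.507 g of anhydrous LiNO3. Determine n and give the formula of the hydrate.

Mass of water lost = 8.041 − 4.507 = 3.534 g → 3.534 / 18.02 = 0.1961 mol H2O
Molar mass of LiNO3 = 68.95 g/mol → mol LiNO3 = 4.507 / 68.95 = 0.06537
n = 0.1961 / 0.06537 = 3.00 ≈ 3 → LiNO3·3H2O

LiNO3·3H2O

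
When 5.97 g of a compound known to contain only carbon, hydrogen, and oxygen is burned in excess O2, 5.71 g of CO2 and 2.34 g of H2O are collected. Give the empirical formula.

CH2O2

mol C = 5.71 / 44.01 = 0.1297; mass C = 0.1297 × 12.01 = 1.558 g
mol H = 2 × (2.34 / 18.02) = 0.2597; mass H = 0.2597 × 1.008 = 0.2618 g
mass O = 5.97 − (1.820) = 4.150 g → mol O = 0.2594
Divide by the smallest (0.1297 mol C): C 1.000, H 2.002, O 1.999
Ratio ≈ 1:2:2, so the empirical formula is CH2O2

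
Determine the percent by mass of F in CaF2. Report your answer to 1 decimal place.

48.7%

Molar mass = 1(40.08) + 2(19.00) = 78.080 g/mol
Mass of F per mole = 2 × 19.00 = 38.000 g
% F = 38.000 / 78.080 × 100 = 48.7%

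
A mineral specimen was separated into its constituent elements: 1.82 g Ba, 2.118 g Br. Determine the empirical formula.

BaBr2

Ba: 1.82 g ÷ 137.33 g/mol = 0.01325 mol
Br: 2.118 g ÷ 79.90 g/mol = 0.02651 mol
Divide by the smallest (0.01325 mol Ba): Ba 1.000, Br 2.000
→ BaBr2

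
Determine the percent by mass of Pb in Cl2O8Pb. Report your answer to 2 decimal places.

Molar mass = 2(35.45) + 8(16.00) + 1(207.2) = 406.100 g/mol
Mass of Pb per mole = 1 × 207.2 = 207.200 g
% Pb = 207.200 / 406.100 × 100 = 51.02%

51.02%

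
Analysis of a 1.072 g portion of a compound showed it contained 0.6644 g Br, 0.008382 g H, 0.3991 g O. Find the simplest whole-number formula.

BrHO3

Moles — Br: 0.6644 / 79.90 = 0.008315 mol; H: 0.008382 / 1.008 = 0.008315 mol; O: 0.3991 / 16.00 = 0.02494 mol
Divide by the smallest (0.008315 mol Br): Br 1.000, H 1.000, O 3.000
→ BrHO3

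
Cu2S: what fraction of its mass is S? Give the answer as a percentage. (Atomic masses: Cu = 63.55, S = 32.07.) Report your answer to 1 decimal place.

Molar mass = 2(63.55) + 1(32.07) = 159.170 g/mol
Mass of S per mole = 1 × 32.07 = 32.070 g
% S = 32.070 / 159.170 × 100 = 20.1%

20.1%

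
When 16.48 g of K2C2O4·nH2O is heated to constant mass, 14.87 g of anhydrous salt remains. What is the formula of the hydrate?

Mass of water lost = 16.48 − 14.87 = 1.61 g → 1.61 / 18.02 = 0.08935 mol H2O
Molar mass of K2C2O4 = 166.22 g/mol → mol K2C2O4 = 14.87 / 166.22 = 0.08946
n = 0.08935 / 0.08946 = 1.00 ≈ 1 → K2C2O4·H2O

K2C2O4·H2O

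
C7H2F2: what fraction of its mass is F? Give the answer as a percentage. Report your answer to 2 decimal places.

Molar mass = 7(12.01) + 2(1.008) + 2(19.00) = 124.086 g/mol
Mass of F per mole = 2 × 19.00 = 38.000 g
% F = 38.000 / 124.086 × 100 = 30.62%

30.62%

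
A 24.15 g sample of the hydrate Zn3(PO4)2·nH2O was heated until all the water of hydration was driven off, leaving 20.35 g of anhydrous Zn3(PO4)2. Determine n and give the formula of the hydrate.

Zn3(PO4)2·4H2O

Mass of water lost = 24.15 − 20.35 = 3.8 g → 3.8 / 18.02 = 0.2109 mol H2O
Molar mass of Zn3(PO4)2 = 386.08 g/mol → mol Zn3(PO4)2 = 20.35 / 386.08 = 0.05271
n = 0.2109 / 0.05271 = 4.00 ≈ 4 → Zn3(PO4)2·4H2O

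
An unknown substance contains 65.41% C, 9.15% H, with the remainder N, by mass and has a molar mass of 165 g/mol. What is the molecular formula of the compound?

Assume 100 g: 65.41 g C, 9.15 g H, 25.44 g N.
n(C) = 65.41/12.01 = 5.446, n(H) = 9.15/1.008 = 9.077, n(N) = 25.44/14.01 = 1.816
Smallest is N at 1.816 mol; normalising gives C 2.999, H 4.999, N 1.000
≈ 3:5:1 → C3H5N
Empirical-formula mass = 55.08 g/mol
n = 165 / 55.08 = 3.00 ≈ 3
Molecular formula = (C3H5N)×3 = C9H15N3

C9H15N3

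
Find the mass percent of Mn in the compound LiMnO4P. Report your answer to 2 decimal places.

35.03%

Molar mass = 1(6.94) + 1(54.94) + 4(16.00) + 1(30.97) = 156.850 g/mol
Mass of Mn per mole = 1 × 54.94 = 54.940 g
% Mn = 54.940 / 156.850 × 100 = 35.03%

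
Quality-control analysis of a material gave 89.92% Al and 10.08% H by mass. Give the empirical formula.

Assume 100 g: 89.92 g Al, 10.08 g H.
Al: 89.92 g ÷ 26.98 g/mol = 3.333 mol
H: 10.08 g ÷ 1.008 g/mol = 10 mol
Smallest is Al at 3.333 mol; normalising gives Al 1.000, H 3.000
→ AlH3

AlH3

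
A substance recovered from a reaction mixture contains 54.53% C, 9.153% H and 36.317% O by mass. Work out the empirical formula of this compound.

Assume 100 g: 54.53 g C, 9.153 g H, 36.317 g O.
C: 54.53 g ÷ 12.01 g/mol = 4.54 mol
H: 9.153 g ÷ 1.008 g/mol = 9.08 mol
O: 36.317 g ÷ 16.00 g/mol = 2.27 mol
Smallest is O at 2.27 mol; normalising gives C 2.000, H 4.000, O 1.000
→ C2H4O

C2H4O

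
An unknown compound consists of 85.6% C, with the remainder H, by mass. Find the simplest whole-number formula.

Assume 100 g: 85.6 g C, 14.4 g H.
n(C) = 85.6/12.01 = 7.127, n(H) = 14.4/1.008 = 14.29
Divide by the smallest (7.127 mol C): C 1.000, H 2.004
→ CH2

CH2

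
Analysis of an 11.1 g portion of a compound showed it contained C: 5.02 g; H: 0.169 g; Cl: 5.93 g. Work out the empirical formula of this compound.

Moles — C: 5.02 / 12.01 = 0.418 mol; H: 0.169 / 1.008 = 0.1677 mol; Cl: 5.93 / 35.45 = 0.1673 mol
Divide by the smallest (0.1673 mol Cl): C 2.499, H 1.002, Cl 1.000
Scaling by 2: C 5.00, H 2.00, Cl 2.00 → C5H2Cl2

C5H2Cl2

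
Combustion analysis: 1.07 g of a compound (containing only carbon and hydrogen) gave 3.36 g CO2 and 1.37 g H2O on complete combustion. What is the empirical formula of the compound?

mol C = 3.36 / 44.01 = 0.07635; mass C = 0.07635 × 12.01 = 0.9169 g
mol H = 2 × (1.37 / 18.02) = 0.1521; mass H = 0.1521 × 1.008 = 0.1533 g
Smallest is C at 0.07635 mol; normalising gives C 1.000, H 1.992
→ CH2

CH2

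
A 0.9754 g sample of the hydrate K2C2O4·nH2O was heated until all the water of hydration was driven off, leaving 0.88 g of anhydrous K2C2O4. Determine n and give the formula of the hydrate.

K2C2O4·H2O

Mass of water lost = 0.9754 − 0.88 = 0.0954 g → 0.0954 / 18.02 = 0.005294 mol H2O
Molar mass of K2C2O4 = 166.22 g/mol → mol K2C2O4 = 0.88 / 166.22 = 0.005294
n = 0.005294 / 0.005294 = 1.00 ≈ 1 → K2C2O4·H2O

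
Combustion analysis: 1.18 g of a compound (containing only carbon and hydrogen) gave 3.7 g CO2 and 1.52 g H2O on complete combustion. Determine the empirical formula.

mol C = 3.7 / 44.01 = 0.08407; mass C = 0.08407 × 12.01 = 1.010 g
mol H = 2 × (1.52 / 18.02) = 0.1687; mass H = 0.1687 × 1.008 = 0.1701 g
Smallest is C at 0.08407 mol; normalising gives C 1.000, H 2.007
→ CH2

CH2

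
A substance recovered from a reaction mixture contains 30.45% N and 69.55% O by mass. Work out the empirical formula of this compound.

NO2

Assume 100 g: 30.45 g N, 69.55 g O.
n(N) = 30.45/14.01 = 2.173, n(O) = 69.55/16.00 = 4.347
Smallest is N at 2.173 mol; normalising gives N 1.000, O 2.000
Ratio ≈ 1:2, so the empirical formula is NO2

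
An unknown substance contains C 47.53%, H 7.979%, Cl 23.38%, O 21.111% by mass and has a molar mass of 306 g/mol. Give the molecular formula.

Assume 100 g: 47.53 g C, 7.979 g H, 23.38 g Cl, 21.111 g O.
C: 47.53 g ÷ 12.01 g/mol = 3.958 mol
H: 7.979 g ÷ 1.008 g/mol = 7.916 mol
Cl: 23.38 g ÷ 35.45 g/mol = 0.6595 mol
O: 21.111 g ÷ 16.00 g/mol = 1.319 mol
Ratios (÷ 0.6595): C 6.001, H 12.002, Cl 1.000, O 2.001
≈ 6:12:1:2 → C6H12ClO2
Empirical-formula mass = 151.61 g/mol
n = 306 / 151.61 = 2.02 ≈ 2
Molecular formula = (C6H12ClO2)×2 = C12H24Cl2O4

C12H24Cl2O4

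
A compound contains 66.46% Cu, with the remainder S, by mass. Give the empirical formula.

CuS

Assume 100 g: 66.46 g Cu, 33.54 g S.
Cu: 66.46 g ÷ 63.55 g/mol = 1.046 mol
S: 33.54 g ÷ 32.07 g/mol = 1.046 mol
Smallest is Cu at 1.046 mol; normalising gives Cu 1.000, S 1.000
Ratio ≈ 1:1, so the empirical formula is CuS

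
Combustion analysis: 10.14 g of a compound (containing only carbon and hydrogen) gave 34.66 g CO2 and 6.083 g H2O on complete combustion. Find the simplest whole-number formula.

mol C = 34.66 / 44.01 = 0.7875; mass C = 0.7875 × 12.01 = 9.458 g
mol H = 2 × (6.083 / 18.02) = 0.6751; mass H = 0.6751 × 1.008 = 0.6805 g
Divide by the smallest (0.6751 mol H): C 1.166, H 1.000
Multiply by 6: C 7.00, H 6.00 → C7H6

C7H6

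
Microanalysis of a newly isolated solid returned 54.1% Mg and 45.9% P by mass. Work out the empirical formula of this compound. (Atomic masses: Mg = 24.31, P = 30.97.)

Assume 100 g: 54.1 g Mg, 45.9 g P.
n(Mg) = 54.1/24.31 = 2.225, n(P) = 45.9/30.97 = 1.482
Divide by the smallest (1.482 mol P): Mg 1.502, P 1.000
Multiply by 2: Mg 3.00, P 2.00 → Mg3P2

Mg3P2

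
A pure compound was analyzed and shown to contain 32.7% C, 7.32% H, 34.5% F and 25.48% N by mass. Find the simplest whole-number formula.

C3H8F2N2

Assume 100 g: 32.7 g C, 7.32 g H, 34.5 g F, 25.48 g N.
Moles — C: 32.7 / 12.01 = 2.723 mol; H: 7.32 / 1.008 = 7.262 mol; F: 34.5 / 19.00 = 1.816 mol; N: 25.48 / 14.01 = 1.819 mol
Divide by the smallest (1.816 mol F): C 1.499, H 3.999, F 1.000, N 1.002
×2: C 3.00, H 8.00, F 2.00, N 2.00 → C3H8F2N2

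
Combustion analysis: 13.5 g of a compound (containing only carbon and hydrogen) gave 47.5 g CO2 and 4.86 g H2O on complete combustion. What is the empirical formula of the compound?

mol C = 47.5 / 44.01 = 1.079; mass C = 1.079 × 12.01 = 12.96 g
mol H = 2 × (4.86 / 18.02) = 0.5394; mass H = 0.5394 × 1.008 = 0.5437 g
Ratios (÷ 0.5394): C 2.001, H 1.000
Ratio ≈ 2:1, so the empirical formula is C2H

C2H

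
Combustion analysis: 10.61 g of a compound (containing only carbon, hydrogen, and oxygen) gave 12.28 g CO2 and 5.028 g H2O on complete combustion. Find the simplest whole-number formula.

C2H4O3

mol C = 12.28 / 44.01 = 0.2790; mass C = 0.2790 × 12.01 = 3.351 g
mol H = 2 × (5.028 / 18.02) = 0.5580; mass H = 0.5580 × 1.008 = 0.5625 g
mass O = 10.61 − (3.914) = 6.696 g → mol O = 0.4185
Divide by the smallest (0.279 mol C): C 1.000, H 2.000, O 1.500
Scaling by 2: C 2.00, H 4.00, O 3.00 → C2H4O3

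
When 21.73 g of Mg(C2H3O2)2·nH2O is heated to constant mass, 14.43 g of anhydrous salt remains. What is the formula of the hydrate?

Mg(C2H3O2)2·4H2O

Mass of water lost = 21.73 − 14.43 = 7.3 g → 7.3 / 18.02 = 0.4051 mol H2O
Molar mass of Mg(C2H3O2)2 = 142.40 g/mol → mol Mg(C2H3O2)2 = 14.43 / 142.40 = 0.1013
n = 0.4051 / 0.1013 = 4.00 ≈ 4 → Mg(C2H3O2)2·4H2O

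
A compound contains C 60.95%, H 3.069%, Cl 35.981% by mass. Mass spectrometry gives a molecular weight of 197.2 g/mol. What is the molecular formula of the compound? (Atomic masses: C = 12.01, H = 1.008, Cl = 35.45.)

Assume 100 g: 60.95 g C, 3.069 g H, 35.981 g Cl.
Moles — C: 60.95 / 12.01 = 5.075 mol; H: 3.069 / 1.008 = 3.045 mol; Cl: 35.981 / 35.45 = 1.015 mol
Divide by the smallest (1.015 mol Cl): C 5.000, H 3.000, Cl 1.000
→ C5H3Cl
Empirical-formula mass = 98.52 g/mol
n = 197.2 / 98.52 = 2.00 ≈ 2
Molecular formula = (C5H3Cl)×2 = C10H6Cl2

C10H6Cl2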